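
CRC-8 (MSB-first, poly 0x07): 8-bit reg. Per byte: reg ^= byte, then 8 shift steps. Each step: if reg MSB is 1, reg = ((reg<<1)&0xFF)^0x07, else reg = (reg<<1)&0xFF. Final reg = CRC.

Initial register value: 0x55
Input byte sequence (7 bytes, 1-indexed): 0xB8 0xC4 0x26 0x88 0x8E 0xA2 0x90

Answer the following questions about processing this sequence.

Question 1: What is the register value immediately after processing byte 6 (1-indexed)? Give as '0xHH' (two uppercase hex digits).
Answer: 0x54

Derivation:
After byte 1 (0xB8): reg=0x8D
After byte 2 (0xC4): reg=0xF8
After byte 3 (0x26): reg=0x14
After byte 4 (0x88): reg=0xDD
After byte 5 (0x8E): reg=0xBE
After byte 6 (0xA2): reg=0x54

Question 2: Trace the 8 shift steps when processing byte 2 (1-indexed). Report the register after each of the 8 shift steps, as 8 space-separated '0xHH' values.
Answer: 0x92 0x23 0x46 0x8C 0x1F 0x3E 0x7C 0xF8

Derivation:
After byte 1 (0xB8): reg=0x8D
Register before byte 2: 0x8D
After XOR with byte 0xC4: 0x49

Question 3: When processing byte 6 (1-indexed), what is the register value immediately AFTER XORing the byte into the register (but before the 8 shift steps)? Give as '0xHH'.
Register before byte 6: 0xBE
Byte 6: 0xA2
0xBE XOR 0xA2 = 0x1C

Answer: 0x1C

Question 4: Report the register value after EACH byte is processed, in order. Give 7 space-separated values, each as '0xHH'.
0x8D 0xF8 0x14 0xDD 0xBE 0x54 0x52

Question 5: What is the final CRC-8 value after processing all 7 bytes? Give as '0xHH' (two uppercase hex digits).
After byte 1 (0xB8): reg=0x8D
After byte 2 (0xC4): reg=0xF8
After byte 3 (0x26): reg=0x14
After byte 4 (0x88): reg=0xDD
After byte 5 (0x8E): reg=0xBE
After byte 6 (0xA2): reg=0x54
After byte 7 (0x90): reg=0x52

Answer: 0x52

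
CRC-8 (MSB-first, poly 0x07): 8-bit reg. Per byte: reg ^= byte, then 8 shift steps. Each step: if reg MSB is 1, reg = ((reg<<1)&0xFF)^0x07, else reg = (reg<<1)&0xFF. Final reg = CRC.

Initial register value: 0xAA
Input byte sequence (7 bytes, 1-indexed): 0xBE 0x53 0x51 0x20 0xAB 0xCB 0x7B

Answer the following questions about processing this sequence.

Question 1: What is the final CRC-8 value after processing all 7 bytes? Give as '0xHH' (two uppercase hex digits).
After byte 1 (0xBE): reg=0x6C
After byte 2 (0x53): reg=0xBD
After byte 3 (0x51): reg=0x8A
After byte 4 (0x20): reg=0x5F
After byte 5 (0xAB): reg=0xC2
After byte 6 (0xCB): reg=0x3F
After byte 7 (0x7B): reg=0xDB

Answer: 0xDB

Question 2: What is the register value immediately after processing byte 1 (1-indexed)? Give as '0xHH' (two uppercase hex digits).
Answer: 0x6C

Derivation:
After byte 1 (0xBE): reg=0x6C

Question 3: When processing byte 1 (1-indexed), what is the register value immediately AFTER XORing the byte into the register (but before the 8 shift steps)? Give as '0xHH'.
Answer: 0x14

Derivation:
Register before byte 1: 0xAA
Byte 1: 0xBE
0xAA XOR 0xBE = 0x14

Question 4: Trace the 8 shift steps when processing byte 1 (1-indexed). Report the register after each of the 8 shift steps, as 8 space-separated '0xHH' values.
Register before byte 1: 0xAA
After XOR with byte 0xBE: 0x14

Answer: 0x28 0x50 0xA0 0x47 0x8E 0x1B 0x36 0x6C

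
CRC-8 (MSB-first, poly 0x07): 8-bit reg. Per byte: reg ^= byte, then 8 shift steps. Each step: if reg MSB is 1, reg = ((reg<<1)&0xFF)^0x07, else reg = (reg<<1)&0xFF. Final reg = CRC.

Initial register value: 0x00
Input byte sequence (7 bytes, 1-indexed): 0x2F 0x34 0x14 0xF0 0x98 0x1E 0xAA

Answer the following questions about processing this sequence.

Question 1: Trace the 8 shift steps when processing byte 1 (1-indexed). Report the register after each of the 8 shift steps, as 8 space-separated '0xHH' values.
Register before byte 1: 0x00
After XOR with byte 0x2F: 0x2F

Answer: 0x5E 0xBC 0x7F 0xFE 0xFB 0xF1 0xE5 0xCD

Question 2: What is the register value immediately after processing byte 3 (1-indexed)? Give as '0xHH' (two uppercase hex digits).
After byte 1 (0x2F): reg=0xCD
After byte 2 (0x34): reg=0xE1
After byte 3 (0x14): reg=0xC5

Answer: 0xC5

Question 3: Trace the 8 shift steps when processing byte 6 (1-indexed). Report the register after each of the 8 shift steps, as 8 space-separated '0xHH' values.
After byte 1 (0x2F): reg=0xCD
After byte 2 (0x34): reg=0xE1
After byte 3 (0x14): reg=0xC5
After byte 4 (0xF0): reg=0x8B
After byte 5 (0x98): reg=0x79
Register before byte 6: 0x79
After XOR with byte 0x1E: 0x67

Answer: 0xCE 0x9B 0x31 0x62 0xC4 0x8F 0x19 0x32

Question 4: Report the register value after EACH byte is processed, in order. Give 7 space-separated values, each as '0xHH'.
0xCD 0xE1 0xC5 0x8B 0x79 0x32 0xC1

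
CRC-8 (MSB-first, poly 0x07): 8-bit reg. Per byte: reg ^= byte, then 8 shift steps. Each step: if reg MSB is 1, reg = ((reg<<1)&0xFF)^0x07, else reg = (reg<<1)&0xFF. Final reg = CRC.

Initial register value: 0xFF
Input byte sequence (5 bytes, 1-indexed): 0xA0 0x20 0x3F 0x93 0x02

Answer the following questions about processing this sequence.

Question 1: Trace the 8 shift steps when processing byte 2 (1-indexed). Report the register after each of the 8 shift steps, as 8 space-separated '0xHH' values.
Answer: 0x73 0xE6 0xCB 0x91 0x25 0x4A 0x94 0x2F

Derivation:
After byte 1 (0xA0): reg=0x9A
Register before byte 2: 0x9A
After XOR with byte 0x20: 0xBA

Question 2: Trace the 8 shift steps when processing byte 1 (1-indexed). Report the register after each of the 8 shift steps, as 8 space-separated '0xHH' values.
Register before byte 1: 0xFF
After XOR with byte 0xA0: 0x5F

Answer: 0xBE 0x7B 0xF6 0xEB 0xD1 0xA5 0x4D 0x9A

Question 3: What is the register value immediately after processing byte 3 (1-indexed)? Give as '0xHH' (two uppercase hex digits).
After byte 1 (0xA0): reg=0x9A
After byte 2 (0x20): reg=0x2F
After byte 3 (0x3F): reg=0x70

Answer: 0x70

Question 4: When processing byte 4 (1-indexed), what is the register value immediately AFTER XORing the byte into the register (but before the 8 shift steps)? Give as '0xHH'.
Register before byte 4: 0x70
Byte 4: 0x93
0x70 XOR 0x93 = 0xE3

Answer: 0xE3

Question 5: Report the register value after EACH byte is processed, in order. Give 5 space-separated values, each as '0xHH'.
0x9A 0x2F 0x70 0xA7 0x72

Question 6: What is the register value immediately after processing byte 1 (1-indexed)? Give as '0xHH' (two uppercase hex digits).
After byte 1 (0xA0): reg=0x9A

Answer: 0x9A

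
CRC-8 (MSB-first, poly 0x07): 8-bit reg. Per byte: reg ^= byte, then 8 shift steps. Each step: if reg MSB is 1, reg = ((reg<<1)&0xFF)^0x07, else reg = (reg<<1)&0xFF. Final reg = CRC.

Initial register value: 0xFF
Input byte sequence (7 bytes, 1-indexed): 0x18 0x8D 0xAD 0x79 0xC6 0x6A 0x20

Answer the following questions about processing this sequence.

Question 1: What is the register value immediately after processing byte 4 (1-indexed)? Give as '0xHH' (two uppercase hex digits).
After byte 1 (0x18): reg=0xBB
After byte 2 (0x8D): reg=0x82
After byte 3 (0xAD): reg=0xCD
After byte 4 (0x79): reg=0x05

Answer: 0x05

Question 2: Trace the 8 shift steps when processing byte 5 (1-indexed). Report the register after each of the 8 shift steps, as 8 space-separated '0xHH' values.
After byte 1 (0x18): reg=0xBB
After byte 2 (0x8D): reg=0x82
After byte 3 (0xAD): reg=0xCD
After byte 4 (0x79): reg=0x05
Register before byte 5: 0x05
After XOR with byte 0xC6: 0xC3

Answer: 0x81 0x05 0x0A 0x14 0x28 0x50 0xA0 0x47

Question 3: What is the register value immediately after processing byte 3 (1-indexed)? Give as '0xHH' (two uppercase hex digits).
After byte 1 (0x18): reg=0xBB
After byte 2 (0x8D): reg=0x82
After byte 3 (0xAD): reg=0xCD

Answer: 0xCD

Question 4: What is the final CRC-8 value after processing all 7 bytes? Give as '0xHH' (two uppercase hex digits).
After byte 1 (0x18): reg=0xBB
After byte 2 (0x8D): reg=0x82
After byte 3 (0xAD): reg=0xCD
After byte 4 (0x79): reg=0x05
After byte 5 (0xC6): reg=0x47
After byte 6 (0x6A): reg=0xC3
After byte 7 (0x20): reg=0xA7

Answer: 0xA7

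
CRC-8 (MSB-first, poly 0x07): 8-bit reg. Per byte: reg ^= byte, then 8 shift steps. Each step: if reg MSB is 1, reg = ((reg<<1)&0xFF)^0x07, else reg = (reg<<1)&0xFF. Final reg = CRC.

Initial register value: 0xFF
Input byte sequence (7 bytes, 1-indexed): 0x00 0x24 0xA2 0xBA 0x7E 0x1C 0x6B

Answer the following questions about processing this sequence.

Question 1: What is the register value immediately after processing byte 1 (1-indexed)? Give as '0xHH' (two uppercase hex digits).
After byte 1 (0x00): reg=0xF3

Answer: 0xF3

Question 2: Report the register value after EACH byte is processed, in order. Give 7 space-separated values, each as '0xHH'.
0xF3 0x2B 0xB6 0x24 0x81 0xDA 0x1E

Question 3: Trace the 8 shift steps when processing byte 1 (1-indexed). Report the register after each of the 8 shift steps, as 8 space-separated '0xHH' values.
Register before byte 1: 0xFF
After XOR with byte 0x00: 0xFF

Answer: 0xF9 0xF5 0xED 0xDD 0xBD 0x7D 0xFA 0xF3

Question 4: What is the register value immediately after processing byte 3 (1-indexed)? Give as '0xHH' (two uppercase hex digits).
After byte 1 (0x00): reg=0xF3
After byte 2 (0x24): reg=0x2B
After byte 3 (0xA2): reg=0xB6

Answer: 0xB6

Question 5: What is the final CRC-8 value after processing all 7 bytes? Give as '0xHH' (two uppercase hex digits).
After byte 1 (0x00): reg=0xF3
After byte 2 (0x24): reg=0x2B
After byte 3 (0xA2): reg=0xB6
After byte 4 (0xBA): reg=0x24
After byte 5 (0x7E): reg=0x81
After byte 6 (0x1C): reg=0xDA
After byte 7 (0x6B): reg=0x1E

Answer: 0x1E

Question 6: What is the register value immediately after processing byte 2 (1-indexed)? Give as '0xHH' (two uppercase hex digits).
Answer: 0x2B

Derivation:
After byte 1 (0x00): reg=0xF3
After byte 2 (0x24): reg=0x2B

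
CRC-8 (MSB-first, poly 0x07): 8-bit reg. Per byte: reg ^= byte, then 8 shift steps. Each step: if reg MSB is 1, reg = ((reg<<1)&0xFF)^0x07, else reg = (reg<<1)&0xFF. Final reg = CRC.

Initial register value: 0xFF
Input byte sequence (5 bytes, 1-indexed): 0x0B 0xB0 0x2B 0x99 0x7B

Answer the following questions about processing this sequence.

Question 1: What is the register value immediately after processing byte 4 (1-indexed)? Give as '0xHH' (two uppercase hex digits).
After byte 1 (0x0B): reg=0xC2
After byte 2 (0xB0): reg=0x59
After byte 3 (0x2B): reg=0x59
After byte 4 (0x99): reg=0x4E

Answer: 0x4E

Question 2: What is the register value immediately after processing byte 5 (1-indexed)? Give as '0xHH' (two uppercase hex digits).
After byte 1 (0x0B): reg=0xC2
After byte 2 (0xB0): reg=0x59
After byte 3 (0x2B): reg=0x59
After byte 4 (0x99): reg=0x4E
After byte 5 (0x7B): reg=0x8B

Answer: 0x8B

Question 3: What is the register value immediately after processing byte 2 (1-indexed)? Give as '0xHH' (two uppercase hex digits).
After byte 1 (0x0B): reg=0xC2
After byte 2 (0xB0): reg=0x59

Answer: 0x59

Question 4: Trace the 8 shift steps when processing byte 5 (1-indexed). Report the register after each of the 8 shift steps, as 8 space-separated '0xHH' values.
After byte 1 (0x0B): reg=0xC2
After byte 2 (0xB0): reg=0x59
After byte 3 (0x2B): reg=0x59
After byte 4 (0x99): reg=0x4E
Register before byte 5: 0x4E
After XOR with byte 0x7B: 0x35

Answer: 0x6A 0xD4 0xAF 0x59 0xB2 0x63 0xC6 0x8B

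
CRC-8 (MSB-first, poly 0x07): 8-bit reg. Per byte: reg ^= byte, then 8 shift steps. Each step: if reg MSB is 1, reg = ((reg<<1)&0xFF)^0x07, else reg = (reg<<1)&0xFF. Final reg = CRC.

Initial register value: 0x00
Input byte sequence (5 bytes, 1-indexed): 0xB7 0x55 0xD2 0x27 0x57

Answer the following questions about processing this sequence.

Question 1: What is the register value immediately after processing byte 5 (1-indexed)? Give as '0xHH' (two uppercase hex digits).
After byte 1 (0xB7): reg=0x0C
After byte 2 (0x55): reg=0x88
After byte 3 (0xD2): reg=0x81
After byte 4 (0x27): reg=0x7B
After byte 5 (0x57): reg=0xC4

Answer: 0xC4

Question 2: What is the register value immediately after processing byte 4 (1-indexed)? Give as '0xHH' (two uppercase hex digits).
Answer: 0x7B

Derivation:
After byte 1 (0xB7): reg=0x0C
After byte 2 (0x55): reg=0x88
After byte 3 (0xD2): reg=0x81
After byte 4 (0x27): reg=0x7B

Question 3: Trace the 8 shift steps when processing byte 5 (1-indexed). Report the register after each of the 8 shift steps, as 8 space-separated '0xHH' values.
Answer: 0x58 0xB0 0x67 0xCE 0x9B 0x31 0x62 0xC4

Derivation:
After byte 1 (0xB7): reg=0x0C
After byte 2 (0x55): reg=0x88
After byte 3 (0xD2): reg=0x81
After byte 4 (0x27): reg=0x7B
Register before byte 5: 0x7B
After XOR with byte 0x57: 0x2C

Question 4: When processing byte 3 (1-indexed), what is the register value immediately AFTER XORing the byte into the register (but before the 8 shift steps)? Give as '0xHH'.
Answer: 0x5A

Derivation:
Register before byte 3: 0x88
Byte 3: 0xD2
0x88 XOR 0xD2 = 0x5A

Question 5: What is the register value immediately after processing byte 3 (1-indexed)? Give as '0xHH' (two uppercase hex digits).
After byte 1 (0xB7): reg=0x0C
After byte 2 (0x55): reg=0x88
After byte 3 (0xD2): reg=0x81

Answer: 0x81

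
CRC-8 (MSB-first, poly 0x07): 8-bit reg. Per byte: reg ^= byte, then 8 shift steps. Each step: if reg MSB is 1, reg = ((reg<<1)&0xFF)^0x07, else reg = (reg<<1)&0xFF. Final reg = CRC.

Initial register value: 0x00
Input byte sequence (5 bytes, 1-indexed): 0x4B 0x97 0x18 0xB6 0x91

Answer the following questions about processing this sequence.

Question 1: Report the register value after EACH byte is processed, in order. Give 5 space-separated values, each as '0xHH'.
0xF6 0x20 0xA8 0x5A 0x7F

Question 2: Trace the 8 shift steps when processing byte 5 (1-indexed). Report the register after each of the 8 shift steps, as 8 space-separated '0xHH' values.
Answer: 0x91 0x25 0x4A 0x94 0x2F 0x5E 0xBC 0x7F

Derivation:
After byte 1 (0x4B): reg=0xF6
After byte 2 (0x97): reg=0x20
After byte 3 (0x18): reg=0xA8
After byte 4 (0xB6): reg=0x5A
Register before byte 5: 0x5A
After XOR with byte 0x91: 0xCB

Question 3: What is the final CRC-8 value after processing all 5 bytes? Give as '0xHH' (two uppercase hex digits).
Answer: 0x7F

Derivation:
After byte 1 (0x4B): reg=0xF6
After byte 2 (0x97): reg=0x20
After byte 3 (0x18): reg=0xA8
After byte 4 (0xB6): reg=0x5A
After byte 5 (0x91): reg=0x7F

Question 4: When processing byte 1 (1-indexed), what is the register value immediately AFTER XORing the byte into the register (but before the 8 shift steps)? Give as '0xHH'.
Answer: 0x4B

Derivation:
Register before byte 1: 0x00
Byte 1: 0x4B
0x00 XOR 0x4B = 0x4B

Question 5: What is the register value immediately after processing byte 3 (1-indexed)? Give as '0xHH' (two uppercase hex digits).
After byte 1 (0x4B): reg=0xF6
After byte 2 (0x97): reg=0x20
After byte 3 (0x18): reg=0xA8

Answer: 0xA8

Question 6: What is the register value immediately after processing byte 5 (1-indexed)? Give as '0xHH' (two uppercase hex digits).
After byte 1 (0x4B): reg=0xF6
After byte 2 (0x97): reg=0x20
After byte 3 (0x18): reg=0xA8
After byte 4 (0xB6): reg=0x5A
After byte 5 (0x91): reg=0x7F

Answer: 0x7F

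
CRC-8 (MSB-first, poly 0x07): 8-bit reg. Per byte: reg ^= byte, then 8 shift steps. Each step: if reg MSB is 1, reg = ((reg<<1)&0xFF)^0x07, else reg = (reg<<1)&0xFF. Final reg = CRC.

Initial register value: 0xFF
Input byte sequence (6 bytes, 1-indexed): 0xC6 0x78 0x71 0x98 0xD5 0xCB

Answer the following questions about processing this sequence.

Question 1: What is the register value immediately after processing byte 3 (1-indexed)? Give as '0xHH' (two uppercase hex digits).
Answer: 0x81

Derivation:
After byte 1 (0xC6): reg=0xAF
After byte 2 (0x78): reg=0x2B
After byte 3 (0x71): reg=0x81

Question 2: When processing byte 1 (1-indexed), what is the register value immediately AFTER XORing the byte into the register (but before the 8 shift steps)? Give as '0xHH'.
Answer: 0x39

Derivation:
Register before byte 1: 0xFF
Byte 1: 0xC6
0xFF XOR 0xC6 = 0x39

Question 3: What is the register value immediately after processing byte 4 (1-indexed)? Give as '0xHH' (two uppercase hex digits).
Answer: 0x4F

Derivation:
After byte 1 (0xC6): reg=0xAF
After byte 2 (0x78): reg=0x2B
After byte 3 (0x71): reg=0x81
After byte 4 (0x98): reg=0x4F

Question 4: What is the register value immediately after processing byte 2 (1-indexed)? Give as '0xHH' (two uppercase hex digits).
Answer: 0x2B

Derivation:
After byte 1 (0xC6): reg=0xAF
After byte 2 (0x78): reg=0x2B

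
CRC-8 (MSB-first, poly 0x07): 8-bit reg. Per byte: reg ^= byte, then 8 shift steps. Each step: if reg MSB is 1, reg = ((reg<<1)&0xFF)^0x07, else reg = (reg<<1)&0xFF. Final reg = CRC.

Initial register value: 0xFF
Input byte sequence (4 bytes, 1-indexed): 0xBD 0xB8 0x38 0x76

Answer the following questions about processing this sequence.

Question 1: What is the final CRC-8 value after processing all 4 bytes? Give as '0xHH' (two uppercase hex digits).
After byte 1 (0xBD): reg=0xC9
After byte 2 (0xB8): reg=0x50
After byte 3 (0x38): reg=0x1F
After byte 4 (0x76): reg=0x18

Answer: 0x18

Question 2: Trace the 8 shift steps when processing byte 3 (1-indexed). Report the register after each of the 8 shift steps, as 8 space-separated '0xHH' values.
Answer: 0xD0 0xA7 0x49 0x92 0x23 0x46 0x8C 0x1F

Derivation:
After byte 1 (0xBD): reg=0xC9
After byte 2 (0xB8): reg=0x50
Register before byte 3: 0x50
After XOR with byte 0x38: 0x68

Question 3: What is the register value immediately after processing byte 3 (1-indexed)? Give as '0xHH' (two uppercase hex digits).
Answer: 0x1F

Derivation:
After byte 1 (0xBD): reg=0xC9
After byte 2 (0xB8): reg=0x50
After byte 3 (0x38): reg=0x1F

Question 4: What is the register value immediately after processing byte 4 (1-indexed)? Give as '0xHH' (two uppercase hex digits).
Answer: 0x18

Derivation:
After byte 1 (0xBD): reg=0xC9
After byte 2 (0xB8): reg=0x50
After byte 3 (0x38): reg=0x1F
After byte 4 (0x76): reg=0x18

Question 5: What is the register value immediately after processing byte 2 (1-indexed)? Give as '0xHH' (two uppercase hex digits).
Answer: 0x50

Derivation:
After byte 1 (0xBD): reg=0xC9
After byte 2 (0xB8): reg=0x50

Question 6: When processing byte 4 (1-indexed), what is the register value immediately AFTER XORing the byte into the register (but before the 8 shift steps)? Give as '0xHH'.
Register before byte 4: 0x1F
Byte 4: 0x76
0x1F XOR 0x76 = 0x69

Answer: 0x69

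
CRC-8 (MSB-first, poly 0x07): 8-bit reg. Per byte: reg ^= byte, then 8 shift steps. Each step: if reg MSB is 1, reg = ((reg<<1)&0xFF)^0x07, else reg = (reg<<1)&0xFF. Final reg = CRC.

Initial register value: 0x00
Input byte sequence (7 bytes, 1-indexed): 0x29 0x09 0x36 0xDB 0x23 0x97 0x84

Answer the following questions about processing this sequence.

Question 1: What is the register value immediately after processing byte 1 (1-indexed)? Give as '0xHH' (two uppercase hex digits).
Answer: 0xDF

Derivation:
After byte 1 (0x29): reg=0xDF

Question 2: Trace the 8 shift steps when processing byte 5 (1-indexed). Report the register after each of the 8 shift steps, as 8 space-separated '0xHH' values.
After byte 1 (0x29): reg=0xDF
After byte 2 (0x09): reg=0x2C
After byte 3 (0x36): reg=0x46
After byte 4 (0xDB): reg=0xDA
Register before byte 5: 0xDA
After XOR with byte 0x23: 0xF9

Answer: 0xF5 0xED 0xDD 0xBD 0x7D 0xFA 0xF3 0xE1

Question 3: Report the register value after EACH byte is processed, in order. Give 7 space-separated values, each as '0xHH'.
0xDF 0x2C 0x46 0xDA 0xE1 0x45 0x49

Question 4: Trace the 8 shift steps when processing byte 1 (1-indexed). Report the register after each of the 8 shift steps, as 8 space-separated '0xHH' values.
Answer: 0x52 0xA4 0x4F 0x9E 0x3B 0x76 0xEC 0xDF

Derivation:
Register before byte 1: 0x00
After XOR with byte 0x29: 0x29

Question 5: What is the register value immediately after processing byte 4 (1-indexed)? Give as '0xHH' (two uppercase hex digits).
After byte 1 (0x29): reg=0xDF
After byte 2 (0x09): reg=0x2C
After byte 3 (0x36): reg=0x46
After byte 4 (0xDB): reg=0xDA

Answer: 0xDA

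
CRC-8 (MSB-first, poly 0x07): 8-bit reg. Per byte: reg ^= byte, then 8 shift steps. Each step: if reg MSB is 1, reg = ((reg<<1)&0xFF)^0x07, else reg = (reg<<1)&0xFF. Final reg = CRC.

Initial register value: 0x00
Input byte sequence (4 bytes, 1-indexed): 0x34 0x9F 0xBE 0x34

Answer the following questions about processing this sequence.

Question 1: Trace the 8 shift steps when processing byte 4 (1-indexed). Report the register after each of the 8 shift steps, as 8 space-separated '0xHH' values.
Answer: 0xDE 0xBB 0x71 0xE2 0xC3 0x81 0x05 0x0A

Derivation:
After byte 1 (0x34): reg=0x8C
After byte 2 (0x9F): reg=0x79
After byte 3 (0xBE): reg=0x5B
Register before byte 4: 0x5B
After XOR with byte 0x34: 0x6F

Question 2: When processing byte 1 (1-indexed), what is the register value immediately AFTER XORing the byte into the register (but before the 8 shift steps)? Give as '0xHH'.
Answer: 0x34

Derivation:
Register before byte 1: 0x00
Byte 1: 0x34
0x00 XOR 0x34 = 0x34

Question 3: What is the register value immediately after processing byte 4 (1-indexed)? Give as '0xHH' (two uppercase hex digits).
Answer: 0x0A

Derivation:
After byte 1 (0x34): reg=0x8C
After byte 2 (0x9F): reg=0x79
After byte 3 (0xBE): reg=0x5B
After byte 4 (0x34): reg=0x0A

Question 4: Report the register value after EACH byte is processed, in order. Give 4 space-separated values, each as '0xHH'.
0x8C 0x79 0x5B 0x0A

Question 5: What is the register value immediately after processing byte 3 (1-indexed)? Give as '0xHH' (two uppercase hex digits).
After byte 1 (0x34): reg=0x8C
After byte 2 (0x9F): reg=0x79
After byte 3 (0xBE): reg=0x5B

Answer: 0x5B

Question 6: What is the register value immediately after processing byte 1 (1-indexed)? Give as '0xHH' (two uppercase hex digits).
After byte 1 (0x34): reg=0x8C

Answer: 0x8C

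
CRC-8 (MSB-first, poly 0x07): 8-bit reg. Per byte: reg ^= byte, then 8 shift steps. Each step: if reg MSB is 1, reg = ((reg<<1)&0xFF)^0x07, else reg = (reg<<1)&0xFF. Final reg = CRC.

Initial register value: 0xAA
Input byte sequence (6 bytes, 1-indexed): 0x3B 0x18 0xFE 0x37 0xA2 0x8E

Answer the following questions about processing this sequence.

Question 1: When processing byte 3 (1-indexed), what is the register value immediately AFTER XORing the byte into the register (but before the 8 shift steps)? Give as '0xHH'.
Answer: 0x42

Derivation:
Register before byte 3: 0xBC
Byte 3: 0xFE
0xBC XOR 0xFE = 0x42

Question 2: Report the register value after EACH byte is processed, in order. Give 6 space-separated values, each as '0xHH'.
0xFE 0xBC 0xC9 0xF4 0xA5 0xD1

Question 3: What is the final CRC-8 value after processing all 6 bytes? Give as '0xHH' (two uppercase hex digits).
Answer: 0xD1

Derivation:
After byte 1 (0x3B): reg=0xFE
After byte 2 (0x18): reg=0xBC
After byte 3 (0xFE): reg=0xC9
After byte 4 (0x37): reg=0xF4
After byte 5 (0xA2): reg=0xA5
After byte 6 (0x8E): reg=0xD1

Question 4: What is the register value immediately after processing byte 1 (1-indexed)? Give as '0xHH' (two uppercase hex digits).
Answer: 0xFE

Derivation:
After byte 1 (0x3B): reg=0xFE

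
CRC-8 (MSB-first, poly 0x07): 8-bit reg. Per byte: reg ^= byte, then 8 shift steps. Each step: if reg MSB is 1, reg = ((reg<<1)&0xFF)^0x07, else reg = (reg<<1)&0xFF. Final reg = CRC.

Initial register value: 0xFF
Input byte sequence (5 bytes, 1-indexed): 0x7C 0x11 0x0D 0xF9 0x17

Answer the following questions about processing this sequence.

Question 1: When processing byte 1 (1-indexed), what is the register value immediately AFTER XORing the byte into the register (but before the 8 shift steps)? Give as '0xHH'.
Register before byte 1: 0xFF
Byte 1: 0x7C
0xFF XOR 0x7C = 0x83

Answer: 0x83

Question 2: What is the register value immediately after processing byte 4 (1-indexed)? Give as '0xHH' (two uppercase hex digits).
After byte 1 (0x7C): reg=0x80
After byte 2 (0x11): reg=0xFE
After byte 3 (0x0D): reg=0xD7
After byte 4 (0xF9): reg=0xCA

Answer: 0xCA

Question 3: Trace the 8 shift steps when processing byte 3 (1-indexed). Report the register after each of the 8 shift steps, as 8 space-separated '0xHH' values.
Answer: 0xE1 0xC5 0x8D 0x1D 0x3A 0x74 0xE8 0xD7

Derivation:
After byte 1 (0x7C): reg=0x80
After byte 2 (0x11): reg=0xFE
Register before byte 3: 0xFE
After XOR with byte 0x0D: 0xF3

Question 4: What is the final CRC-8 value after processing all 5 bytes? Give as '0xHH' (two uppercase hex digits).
Answer: 0x1D

Derivation:
After byte 1 (0x7C): reg=0x80
After byte 2 (0x11): reg=0xFE
After byte 3 (0x0D): reg=0xD7
After byte 4 (0xF9): reg=0xCA
After byte 5 (0x17): reg=0x1D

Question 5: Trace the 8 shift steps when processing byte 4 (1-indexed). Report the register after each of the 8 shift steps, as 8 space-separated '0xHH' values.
After byte 1 (0x7C): reg=0x80
After byte 2 (0x11): reg=0xFE
After byte 3 (0x0D): reg=0xD7
Register before byte 4: 0xD7
After XOR with byte 0xF9: 0x2E

Answer: 0x5C 0xB8 0x77 0xEE 0xDB 0xB1 0x65 0xCA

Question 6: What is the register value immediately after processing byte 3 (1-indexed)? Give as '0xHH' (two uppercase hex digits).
After byte 1 (0x7C): reg=0x80
After byte 2 (0x11): reg=0xFE
After byte 3 (0x0D): reg=0xD7

Answer: 0xD7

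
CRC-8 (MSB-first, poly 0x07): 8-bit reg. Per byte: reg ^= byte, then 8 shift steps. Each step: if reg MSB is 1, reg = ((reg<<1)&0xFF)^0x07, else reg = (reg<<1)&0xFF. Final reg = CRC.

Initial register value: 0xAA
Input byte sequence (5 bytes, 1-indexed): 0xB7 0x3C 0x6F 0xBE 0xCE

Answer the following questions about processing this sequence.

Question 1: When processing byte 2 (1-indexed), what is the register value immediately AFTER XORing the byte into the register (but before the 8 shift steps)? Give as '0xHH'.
Register before byte 2: 0x53
Byte 2: 0x3C
0x53 XOR 0x3C = 0x6F

Answer: 0x6F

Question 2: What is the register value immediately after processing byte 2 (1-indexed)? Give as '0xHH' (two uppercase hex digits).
Answer: 0x0A

Derivation:
After byte 1 (0xB7): reg=0x53
After byte 2 (0x3C): reg=0x0A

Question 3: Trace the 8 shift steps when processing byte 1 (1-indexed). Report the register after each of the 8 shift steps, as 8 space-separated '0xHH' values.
Answer: 0x3A 0x74 0xE8 0xD7 0xA9 0x55 0xAA 0x53

Derivation:
Register before byte 1: 0xAA
After XOR with byte 0xB7: 0x1D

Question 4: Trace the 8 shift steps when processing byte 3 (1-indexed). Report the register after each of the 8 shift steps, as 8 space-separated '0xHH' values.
Answer: 0xCA 0x93 0x21 0x42 0x84 0x0F 0x1E 0x3C

Derivation:
After byte 1 (0xB7): reg=0x53
After byte 2 (0x3C): reg=0x0A
Register before byte 3: 0x0A
After XOR with byte 0x6F: 0x65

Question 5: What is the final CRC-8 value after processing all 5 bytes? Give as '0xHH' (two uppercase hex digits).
Answer: 0xF8

Derivation:
After byte 1 (0xB7): reg=0x53
After byte 2 (0x3C): reg=0x0A
After byte 3 (0x6F): reg=0x3C
After byte 4 (0xBE): reg=0x87
After byte 5 (0xCE): reg=0xF8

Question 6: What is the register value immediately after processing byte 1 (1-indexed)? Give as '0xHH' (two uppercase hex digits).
Answer: 0x53

Derivation:
After byte 1 (0xB7): reg=0x53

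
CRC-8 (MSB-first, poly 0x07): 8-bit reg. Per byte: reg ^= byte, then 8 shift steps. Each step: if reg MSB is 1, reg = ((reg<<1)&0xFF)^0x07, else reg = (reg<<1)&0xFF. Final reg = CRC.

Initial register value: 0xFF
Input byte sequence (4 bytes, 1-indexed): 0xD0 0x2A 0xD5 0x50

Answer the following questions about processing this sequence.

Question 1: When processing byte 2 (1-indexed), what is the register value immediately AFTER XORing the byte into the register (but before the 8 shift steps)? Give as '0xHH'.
Answer: 0xE7

Derivation:
Register before byte 2: 0xCD
Byte 2: 0x2A
0xCD XOR 0x2A = 0xE7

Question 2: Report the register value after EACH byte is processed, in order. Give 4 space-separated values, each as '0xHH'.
0xCD 0xBB 0x0D 0x94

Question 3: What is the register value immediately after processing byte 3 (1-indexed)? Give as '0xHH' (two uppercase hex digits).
Answer: 0x0D

Derivation:
After byte 1 (0xD0): reg=0xCD
After byte 2 (0x2A): reg=0xBB
After byte 3 (0xD5): reg=0x0D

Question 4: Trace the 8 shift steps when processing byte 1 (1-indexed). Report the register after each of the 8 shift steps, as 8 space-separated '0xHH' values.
Register before byte 1: 0xFF
After XOR with byte 0xD0: 0x2F

Answer: 0x5E 0xBC 0x7F 0xFE 0xFB 0xF1 0xE5 0xCD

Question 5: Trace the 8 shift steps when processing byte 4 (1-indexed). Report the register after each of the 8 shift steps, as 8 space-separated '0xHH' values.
After byte 1 (0xD0): reg=0xCD
After byte 2 (0x2A): reg=0xBB
After byte 3 (0xD5): reg=0x0D
Register before byte 4: 0x0D
After XOR with byte 0x50: 0x5D

Answer: 0xBA 0x73 0xE6 0xCB 0x91 0x25 0x4A 0x94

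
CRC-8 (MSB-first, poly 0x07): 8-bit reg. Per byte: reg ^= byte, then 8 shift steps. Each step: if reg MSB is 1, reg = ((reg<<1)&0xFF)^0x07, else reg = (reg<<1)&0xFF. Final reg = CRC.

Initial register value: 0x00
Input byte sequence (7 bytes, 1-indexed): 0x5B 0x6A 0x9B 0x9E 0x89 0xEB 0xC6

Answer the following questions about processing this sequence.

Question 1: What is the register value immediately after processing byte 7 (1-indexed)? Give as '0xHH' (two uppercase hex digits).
Answer: 0x7B

Derivation:
After byte 1 (0x5B): reg=0x86
After byte 2 (0x6A): reg=0x8A
After byte 3 (0x9B): reg=0x77
After byte 4 (0x9E): reg=0x91
After byte 5 (0x89): reg=0x48
After byte 6 (0xEB): reg=0x60
After byte 7 (0xC6): reg=0x7B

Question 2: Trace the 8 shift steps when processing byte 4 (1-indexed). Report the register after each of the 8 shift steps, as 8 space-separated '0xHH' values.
Answer: 0xD5 0xAD 0x5D 0xBA 0x73 0xE6 0xCB 0x91

Derivation:
After byte 1 (0x5B): reg=0x86
After byte 2 (0x6A): reg=0x8A
After byte 3 (0x9B): reg=0x77
Register before byte 4: 0x77
After XOR with byte 0x9E: 0xE9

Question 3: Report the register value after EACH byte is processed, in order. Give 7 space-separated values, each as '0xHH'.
0x86 0x8A 0x77 0x91 0x48 0x60 0x7B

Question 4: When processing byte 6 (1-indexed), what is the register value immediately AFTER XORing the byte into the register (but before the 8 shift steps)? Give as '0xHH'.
Answer: 0xA3

Derivation:
Register before byte 6: 0x48
Byte 6: 0xEB
0x48 XOR 0xEB = 0xA3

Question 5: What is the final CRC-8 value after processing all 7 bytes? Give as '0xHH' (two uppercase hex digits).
Answer: 0x7B

Derivation:
After byte 1 (0x5B): reg=0x86
After byte 2 (0x6A): reg=0x8A
After byte 3 (0x9B): reg=0x77
After byte 4 (0x9E): reg=0x91
After byte 5 (0x89): reg=0x48
After byte 6 (0xEB): reg=0x60
After byte 7 (0xC6): reg=0x7B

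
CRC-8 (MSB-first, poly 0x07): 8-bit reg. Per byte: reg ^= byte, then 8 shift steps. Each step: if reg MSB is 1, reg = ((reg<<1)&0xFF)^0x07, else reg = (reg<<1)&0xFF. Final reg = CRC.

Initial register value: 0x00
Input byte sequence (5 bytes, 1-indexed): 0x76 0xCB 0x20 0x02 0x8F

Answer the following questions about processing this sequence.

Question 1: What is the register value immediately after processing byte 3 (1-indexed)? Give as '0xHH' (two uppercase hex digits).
Answer: 0x80

Derivation:
After byte 1 (0x76): reg=0x45
After byte 2 (0xCB): reg=0xA3
After byte 3 (0x20): reg=0x80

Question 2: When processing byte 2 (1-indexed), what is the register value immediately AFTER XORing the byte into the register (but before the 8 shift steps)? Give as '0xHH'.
Register before byte 2: 0x45
Byte 2: 0xCB
0x45 XOR 0xCB = 0x8E

Answer: 0x8E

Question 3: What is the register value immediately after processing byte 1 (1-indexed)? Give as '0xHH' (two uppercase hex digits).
After byte 1 (0x76): reg=0x45

Answer: 0x45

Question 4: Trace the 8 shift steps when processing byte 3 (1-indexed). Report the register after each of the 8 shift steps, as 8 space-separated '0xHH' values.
After byte 1 (0x76): reg=0x45
After byte 2 (0xCB): reg=0xA3
Register before byte 3: 0xA3
After XOR with byte 0x20: 0x83

Answer: 0x01 0x02 0x04 0x08 0x10 0x20 0x40 0x80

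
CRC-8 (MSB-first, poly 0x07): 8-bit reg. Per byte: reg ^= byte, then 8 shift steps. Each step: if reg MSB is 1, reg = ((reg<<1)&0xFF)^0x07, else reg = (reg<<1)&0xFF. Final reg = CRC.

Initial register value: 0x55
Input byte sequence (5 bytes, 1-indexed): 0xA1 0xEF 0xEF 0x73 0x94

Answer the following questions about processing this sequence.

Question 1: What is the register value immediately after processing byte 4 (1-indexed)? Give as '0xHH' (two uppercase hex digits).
Answer: 0x0C

Derivation:
After byte 1 (0xA1): reg=0xC2
After byte 2 (0xEF): reg=0xC3
After byte 3 (0xEF): reg=0xC4
After byte 4 (0x73): reg=0x0C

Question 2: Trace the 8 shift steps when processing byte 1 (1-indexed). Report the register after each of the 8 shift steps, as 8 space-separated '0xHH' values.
Register before byte 1: 0x55
After XOR with byte 0xA1: 0xF4

Answer: 0xEF 0xD9 0xB5 0x6D 0xDA 0xB3 0x61 0xC2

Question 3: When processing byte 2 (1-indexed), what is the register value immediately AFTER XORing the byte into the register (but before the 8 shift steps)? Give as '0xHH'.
Register before byte 2: 0xC2
Byte 2: 0xEF
0xC2 XOR 0xEF = 0x2D

Answer: 0x2D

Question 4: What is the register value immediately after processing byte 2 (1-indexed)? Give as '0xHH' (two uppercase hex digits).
Answer: 0xC3

Derivation:
After byte 1 (0xA1): reg=0xC2
After byte 2 (0xEF): reg=0xC3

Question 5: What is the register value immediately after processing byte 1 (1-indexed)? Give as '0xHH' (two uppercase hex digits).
Answer: 0xC2

Derivation:
After byte 1 (0xA1): reg=0xC2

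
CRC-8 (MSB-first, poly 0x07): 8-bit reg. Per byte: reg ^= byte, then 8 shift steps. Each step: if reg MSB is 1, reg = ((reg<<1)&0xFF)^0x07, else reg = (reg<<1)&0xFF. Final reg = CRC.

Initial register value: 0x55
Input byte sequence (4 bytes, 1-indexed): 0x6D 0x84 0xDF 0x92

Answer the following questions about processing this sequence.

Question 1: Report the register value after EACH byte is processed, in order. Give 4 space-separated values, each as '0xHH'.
0xA8 0xC4 0x41 0x37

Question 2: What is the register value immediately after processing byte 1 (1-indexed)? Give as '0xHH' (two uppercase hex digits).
After byte 1 (0x6D): reg=0xA8

Answer: 0xA8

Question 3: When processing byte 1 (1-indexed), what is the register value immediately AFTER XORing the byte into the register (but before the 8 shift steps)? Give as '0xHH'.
Register before byte 1: 0x55
Byte 1: 0x6D
0x55 XOR 0x6D = 0x38

Answer: 0x38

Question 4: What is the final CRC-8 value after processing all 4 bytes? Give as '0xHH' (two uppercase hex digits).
Answer: 0x37

Derivation:
After byte 1 (0x6D): reg=0xA8
After byte 2 (0x84): reg=0xC4
After byte 3 (0xDF): reg=0x41
After byte 4 (0x92): reg=0x37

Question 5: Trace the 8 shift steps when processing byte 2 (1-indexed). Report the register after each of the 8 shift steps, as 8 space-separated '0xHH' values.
After byte 1 (0x6D): reg=0xA8
Register before byte 2: 0xA8
After XOR with byte 0x84: 0x2C

Answer: 0x58 0xB0 0x67 0xCE 0x9B 0x31 0x62 0xC4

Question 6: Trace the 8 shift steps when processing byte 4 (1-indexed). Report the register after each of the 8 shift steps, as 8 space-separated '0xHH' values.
Answer: 0xA1 0x45 0x8A 0x13 0x26 0x4C 0x98 0x37

Derivation:
After byte 1 (0x6D): reg=0xA8
After byte 2 (0x84): reg=0xC4
After byte 3 (0xDF): reg=0x41
Register before byte 4: 0x41
After XOR with byte 0x92: 0xD3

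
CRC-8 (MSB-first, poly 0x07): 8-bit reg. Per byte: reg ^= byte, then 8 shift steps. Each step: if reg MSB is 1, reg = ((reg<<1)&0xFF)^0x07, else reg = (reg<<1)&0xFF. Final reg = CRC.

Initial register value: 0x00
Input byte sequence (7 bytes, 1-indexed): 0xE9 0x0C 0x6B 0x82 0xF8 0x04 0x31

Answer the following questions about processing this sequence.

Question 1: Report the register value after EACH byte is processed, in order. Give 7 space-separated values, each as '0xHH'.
0x91 0xDA 0x1E 0xDD 0xFB 0xF3 0x40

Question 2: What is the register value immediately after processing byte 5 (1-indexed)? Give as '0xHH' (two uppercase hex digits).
Answer: 0xFB

Derivation:
After byte 1 (0xE9): reg=0x91
After byte 2 (0x0C): reg=0xDA
After byte 3 (0x6B): reg=0x1E
After byte 4 (0x82): reg=0xDD
After byte 5 (0xF8): reg=0xFB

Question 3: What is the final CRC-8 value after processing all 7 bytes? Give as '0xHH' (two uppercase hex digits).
Answer: 0x40

Derivation:
After byte 1 (0xE9): reg=0x91
After byte 2 (0x0C): reg=0xDA
After byte 3 (0x6B): reg=0x1E
After byte 4 (0x82): reg=0xDD
After byte 5 (0xF8): reg=0xFB
After byte 6 (0x04): reg=0xF3
After byte 7 (0x31): reg=0x40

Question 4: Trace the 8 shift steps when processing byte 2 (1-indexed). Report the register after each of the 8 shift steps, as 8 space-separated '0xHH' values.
Answer: 0x3D 0x7A 0xF4 0xEF 0xD9 0xB5 0x6D 0xDA

Derivation:
After byte 1 (0xE9): reg=0x91
Register before byte 2: 0x91
After XOR with byte 0x0C: 0x9D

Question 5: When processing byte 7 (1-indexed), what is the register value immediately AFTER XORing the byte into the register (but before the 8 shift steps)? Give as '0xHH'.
Answer: 0xC2

Derivation:
Register before byte 7: 0xF3
Byte 7: 0x31
0xF3 XOR 0x31 = 0xC2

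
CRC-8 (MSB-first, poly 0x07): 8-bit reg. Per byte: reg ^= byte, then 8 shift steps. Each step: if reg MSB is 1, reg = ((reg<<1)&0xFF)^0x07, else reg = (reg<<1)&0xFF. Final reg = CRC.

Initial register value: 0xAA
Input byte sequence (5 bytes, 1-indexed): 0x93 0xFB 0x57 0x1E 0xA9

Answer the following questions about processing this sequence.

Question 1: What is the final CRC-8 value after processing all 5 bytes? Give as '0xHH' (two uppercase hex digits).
After byte 1 (0x93): reg=0xAF
After byte 2 (0xFB): reg=0xAB
After byte 3 (0x57): reg=0xFA
After byte 4 (0x1E): reg=0xB2
After byte 5 (0xA9): reg=0x41

Answer: 0x41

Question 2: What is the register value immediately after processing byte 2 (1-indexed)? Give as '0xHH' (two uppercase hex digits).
Answer: 0xAB

Derivation:
After byte 1 (0x93): reg=0xAF
After byte 2 (0xFB): reg=0xAB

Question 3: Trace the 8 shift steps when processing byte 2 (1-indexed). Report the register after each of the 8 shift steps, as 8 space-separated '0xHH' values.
After byte 1 (0x93): reg=0xAF
Register before byte 2: 0xAF
After XOR with byte 0xFB: 0x54

Answer: 0xA8 0x57 0xAE 0x5B 0xB6 0x6B 0xD6 0xAB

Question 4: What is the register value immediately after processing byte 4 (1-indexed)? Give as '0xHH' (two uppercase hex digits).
After byte 1 (0x93): reg=0xAF
After byte 2 (0xFB): reg=0xAB
After byte 3 (0x57): reg=0xFA
After byte 4 (0x1E): reg=0xB2

Answer: 0xB2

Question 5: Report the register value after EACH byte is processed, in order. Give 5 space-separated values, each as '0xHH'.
0xAF 0xAB 0xFA 0xB2 0x41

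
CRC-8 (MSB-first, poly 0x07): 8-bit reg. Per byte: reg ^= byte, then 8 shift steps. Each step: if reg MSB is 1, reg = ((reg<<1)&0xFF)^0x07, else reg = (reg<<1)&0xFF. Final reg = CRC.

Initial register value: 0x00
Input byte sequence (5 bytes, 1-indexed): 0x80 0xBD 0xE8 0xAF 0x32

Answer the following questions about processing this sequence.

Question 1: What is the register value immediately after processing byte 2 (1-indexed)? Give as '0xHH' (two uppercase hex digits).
Answer: 0x8C

Derivation:
After byte 1 (0x80): reg=0x89
After byte 2 (0xBD): reg=0x8C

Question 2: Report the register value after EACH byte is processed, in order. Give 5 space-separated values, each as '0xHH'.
0x89 0x8C 0x3B 0xE5 0x2B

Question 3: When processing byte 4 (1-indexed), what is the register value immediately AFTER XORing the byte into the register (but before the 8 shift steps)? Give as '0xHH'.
Answer: 0x94

Derivation:
Register before byte 4: 0x3B
Byte 4: 0xAF
0x3B XOR 0xAF = 0x94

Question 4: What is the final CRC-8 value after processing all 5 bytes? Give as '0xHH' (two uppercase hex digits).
Answer: 0x2B

Derivation:
After byte 1 (0x80): reg=0x89
After byte 2 (0xBD): reg=0x8C
After byte 3 (0xE8): reg=0x3B
After byte 4 (0xAF): reg=0xE5
After byte 5 (0x32): reg=0x2B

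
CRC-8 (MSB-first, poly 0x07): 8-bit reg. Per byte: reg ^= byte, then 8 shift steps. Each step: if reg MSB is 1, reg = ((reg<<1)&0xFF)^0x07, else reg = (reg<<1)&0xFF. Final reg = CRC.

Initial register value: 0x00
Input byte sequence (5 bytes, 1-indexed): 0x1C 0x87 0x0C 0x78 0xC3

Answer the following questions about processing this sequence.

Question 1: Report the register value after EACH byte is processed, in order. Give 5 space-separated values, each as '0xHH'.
0x54 0x37 0xA1 0x01 0x40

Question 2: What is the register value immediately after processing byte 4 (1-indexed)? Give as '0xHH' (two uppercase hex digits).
Answer: 0x01

Derivation:
After byte 1 (0x1C): reg=0x54
After byte 2 (0x87): reg=0x37
After byte 3 (0x0C): reg=0xA1
After byte 4 (0x78): reg=0x01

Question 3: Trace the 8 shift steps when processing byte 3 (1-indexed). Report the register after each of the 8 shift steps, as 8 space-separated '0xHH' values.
After byte 1 (0x1C): reg=0x54
After byte 2 (0x87): reg=0x37
Register before byte 3: 0x37
After XOR with byte 0x0C: 0x3B

Answer: 0x76 0xEC 0xDF 0xB9 0x75 0xEA 0xD3 0xA1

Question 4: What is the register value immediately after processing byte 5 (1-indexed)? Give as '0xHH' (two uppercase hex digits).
Answer: 0x40

Derivation:
After byte 1 (0x1C): reg=0x54
After byte 2 (0x87): reg=0x37
After byte 3 (0x0C): reg=0xA1
After byte 4 (0x78): reg=0x01
After byte 5 (0xC3): reg=0x40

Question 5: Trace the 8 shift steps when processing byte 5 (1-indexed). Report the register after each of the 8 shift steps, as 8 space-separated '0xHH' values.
After byte 1 (0x1C): reg=0x54
After byte 2 (0x87): reg=0x37
After byte 3 (0x0C): reg=0xA1
After byte 4 (0x78): reg=0x01
Register before byte 5: 0x01
After XOR with byte 0xC3: 0xC2

Answer: 0x83 0x01 0x02 0x04 0x08 0x10 0x20 0x40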